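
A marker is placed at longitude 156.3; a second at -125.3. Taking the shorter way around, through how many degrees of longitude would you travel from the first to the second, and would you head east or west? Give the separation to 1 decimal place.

78.4° east

Raw difference: -125.3 − 156.3 = -281.6°.
Normalise into (−180°, 180°]: -281.6° + 360° = 78.4°.
Positive ⇒ the second point lies to the east; separation 78.4°.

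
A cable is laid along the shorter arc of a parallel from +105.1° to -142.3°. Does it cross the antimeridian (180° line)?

Yes

Naïve |-142.3 − 105.1| = 247.4° > 180°, so the shorter arc goes the other way round — across 180°.
Signed shortest Δλ = ((-142.3 − 105.1 + 180) mod 360) − 180 = 112.6°.
Going east by 112.6° from +105.1° passes through 180° before reaching -142.3°.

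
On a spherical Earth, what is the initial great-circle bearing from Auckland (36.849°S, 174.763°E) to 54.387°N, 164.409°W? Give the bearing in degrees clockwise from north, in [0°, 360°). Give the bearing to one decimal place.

Δλ = -164.409 − 174.763 = -339.172°; wrapped into (−180°, 180°]: 20.828°.
θ = atan2( sin Δλ · cos φ₂ , cos φ₁ · sin φ₂ − sin φ₁ · cos φ₂ · cos Δλ )
  = atan2(0.20705, 0.97695) = 11.966° → normalised to [0°, 360°): 11.966°.

12.0°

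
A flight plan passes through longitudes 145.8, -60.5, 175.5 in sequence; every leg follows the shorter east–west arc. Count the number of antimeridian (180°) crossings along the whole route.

2

Leg 1: +145.8° → -60.5°, shortest Δλ = 153.7° (east) — crosses 180°.
Leg 2: -60.5° → +175.5°, shortest Δλ = -124.0° (west) — crosses 180°.
Total crossings: 2.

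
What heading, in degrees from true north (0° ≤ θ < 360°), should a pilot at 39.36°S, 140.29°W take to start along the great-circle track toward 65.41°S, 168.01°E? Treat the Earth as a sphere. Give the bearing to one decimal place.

211.2°

Δλ = 168.01 − -140.29 = 308.30°; wrapped into (−180°, 180°]: -51.70°.
θ = atan2( sin Δλ · cos φ₂ , cos φ₁ · sin φ₂ − sin φ₁ · cos φ₂ · cos Δλ )
  = atan2(-0.32656, -0.53950) = -148.813° → normalised to [0°, 360°): 211.187°.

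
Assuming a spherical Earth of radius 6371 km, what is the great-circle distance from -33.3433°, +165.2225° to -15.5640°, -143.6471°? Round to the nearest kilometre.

Δλ = -143.6471 − 165.2225 = -308.8696°; wrapped into (−180°, 180°]: 51.1304°.
Δφ = -15.5640 − -33.3433 = 17.7793°.
a = sin²(Δφ/2) + cos φ₁ · cos φ₂ · sin²(Δλ/2) = 0.173746.
c = 2·atan2(√a, √(1−a)) = 0.85991 rad → d = 6371·c ≈ 5478.47 km.

5478 km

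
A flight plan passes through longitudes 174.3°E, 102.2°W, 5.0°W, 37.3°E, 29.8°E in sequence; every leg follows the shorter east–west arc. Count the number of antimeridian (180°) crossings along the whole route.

1

Leg 1: +174.3° → -102.2°, shortest Δλ = 83.5° (east) — crosses 180°.
Leg 2: -102.2° → -5.0°, shortest Δλ = 97.2° (east) — does not cross 180°.
Leg 3: -5.0° → +37.3°, shortest Δλ = 42.3° (east) — does not cross 180°.
Leg 4: +37.3° → +29.8°, shortest Δλ = -7.5° (west) — does not cross 180°.
Total crossings: 1.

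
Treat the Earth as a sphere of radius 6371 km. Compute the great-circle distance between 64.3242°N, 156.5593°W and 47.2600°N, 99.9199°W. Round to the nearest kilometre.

Δλ = -99.9199 − -156.5593 = 56.6394°.
Δφ = 47.2600 − 64.3242 = -17.0642°.
a = sin²(Δφ/2) + cos φ₁ · cos φ₂ · sin²(Δλ/2) = 0.088188.
c = 2·atan2(√a, √(1−a)) = 0.60302 rad → d = 6371·c ≈ 3841.86 km.

3842 km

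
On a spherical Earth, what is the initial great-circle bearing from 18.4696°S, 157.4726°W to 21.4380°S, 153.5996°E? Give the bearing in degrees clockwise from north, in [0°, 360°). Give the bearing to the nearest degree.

Δλ = 153.5996 − -157.4726 = 311.0722°; wrapped into (−180°, 180°]: -48.9278°.
θ = atan2( sin Δλ · cos φ₂ , cos φ₁ · sin φ₂ − sin φ₁ · cos φ₂ · cos Δλ )
  = atan2(-0.70172, -0.15293) = -102.294° → normalised to [0°, 360°): 257.706°.

258°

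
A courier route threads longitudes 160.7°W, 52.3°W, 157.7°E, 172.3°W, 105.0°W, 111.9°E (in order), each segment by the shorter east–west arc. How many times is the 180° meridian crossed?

Leg 1: -160.7° → -52.3°, shortest Δλ = 108.4° (east) — does not cross 180°.
Leg 2: -52.3° → +157.7°, shortest Δλ = -150.0° (west) — crosses 180°.
Leg 3: +157.7° → -172.3°, shortest Δλ = 30.0° (east) — crosses 180°.
Leg 4: -172.3° → -105.0°, shortest Δλ = 67.3° (east) — does not cross 180°.
Leg 5: -105.0° → +111.9°, shortest Δλ = -143.1° (west) — crosses 180°.
Total crossings: 3.

3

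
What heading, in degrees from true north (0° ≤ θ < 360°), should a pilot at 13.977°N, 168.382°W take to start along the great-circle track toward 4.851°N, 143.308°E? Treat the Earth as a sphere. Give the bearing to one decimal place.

Δλ = 143.308 − -168.382 = 311.690°; wrapped into (−180°, 180°]: -48.310°.
θ = atan2( sin Δλ · cos φ₂ , cos φ₁ · sin φ₂ − sin φ₁ · cos φ₂ · cos Δλ )
  = atan2(-0.74408, -0.07801) = -95.985° → normalised to [0°, 360°): 264.015°.

264.0°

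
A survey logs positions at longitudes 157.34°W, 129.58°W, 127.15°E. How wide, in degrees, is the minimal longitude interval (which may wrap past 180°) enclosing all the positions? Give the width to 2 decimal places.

Sort the longitudes: -157.34°, -129.58°, +127.15°.
Eastward gaps between consecutive values (wrapping around): 27.76°, 256.73°, 75.51°.
Largest gap = 256.73° ⇒ minimal covering band is its complement: 360° − 256.73° = 103.27°.
Band runs from +127.15° eastward to -129.58°, crossing the antimeridian.

103.27°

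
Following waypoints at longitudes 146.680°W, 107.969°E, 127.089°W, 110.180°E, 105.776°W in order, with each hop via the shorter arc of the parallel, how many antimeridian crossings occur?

4

Leg 1: -146.680° → +107.969°, shortest Δλ = -105.351° (west) — crosses 180°.
Leg 2: +107.969° → -127.089°, shortest Δλ = 124.942° (east) — crosses 180°.
Leg 3: -127.089° → +110.180°, shortest Δλ = -122.731° (west) — crosses 180°.
Leg 4: +110.180° → -105.776°, shortest Δλ = 144.044° (east) — crosses 180°.
Total crossings: 4.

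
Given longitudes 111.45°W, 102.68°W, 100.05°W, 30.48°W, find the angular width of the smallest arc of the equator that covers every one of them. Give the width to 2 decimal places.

80.97°

Sort the longitudes: -111.45°, -102.68°, -100.05°, -30.48°.
Eastward gaps between consecutive values (wrapping around): 8.77°, 2.63°, 69.57°, 279.03°.
Largest gap = 279.03° ⇒ minimal covering band is its complement: 360° − 279.03° = 80.97°.
Band runs from -111.45° eastward to -30.48°.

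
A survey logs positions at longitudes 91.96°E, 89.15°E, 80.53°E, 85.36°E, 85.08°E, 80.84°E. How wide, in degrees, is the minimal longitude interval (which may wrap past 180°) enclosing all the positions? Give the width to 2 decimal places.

11.43°

Sort the longitudes: +80.53°, +80.84°, +85.08°, +85.36°, +89.15°, +91.96°.
Eastward gaps between consecutive values (wrapping around): 0.31°, 4.24°, 0.28°, 3.79°, 2.81°, 348.57°.
Largest gap = 348.57° ⇒ minimal covering band is its complement: 360° − 348.57° = 11.43°.
Band runs from +80.53° eastward to +91.96°.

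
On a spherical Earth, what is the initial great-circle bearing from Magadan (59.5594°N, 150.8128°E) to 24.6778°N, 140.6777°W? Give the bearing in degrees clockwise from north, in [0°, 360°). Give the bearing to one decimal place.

95.1°

Δλ = -140.6777 − 150.8128 = -291.4905°; wrapped into (−180°, 180°]: 68.5095°.
θ = atan2( sin Δλ · cos φ₂ , cos φ₁ · sin φ₂ − sin φ₁ · cos φ₂ · cos Δλ )
  = atan2(0.84550, -0.07547) = 95.101° → normalised to [0°, 360°): 95.101°.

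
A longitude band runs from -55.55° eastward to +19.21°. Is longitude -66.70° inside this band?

No

Band width going east from -55.55° to +19.21°: ((19.21 − -55.55) mod 360) = 74.76°.
Offset of -66.70° east of the west edge: ((-66.70 − -55.55) mod 360) = 348.85°.
348.85° > 74.76° ⇒ outside.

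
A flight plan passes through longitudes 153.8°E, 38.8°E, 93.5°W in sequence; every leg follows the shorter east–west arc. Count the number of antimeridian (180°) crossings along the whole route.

0

Leg 1: +153.8° → +38.8°, shortest Δλ = -115.0° (west) — does not cross 180°.
Leg 2: +38.8° → -93.5°, shortest Δλ = -132.3° (west) — does not cross 180°.
Total crossings: 0.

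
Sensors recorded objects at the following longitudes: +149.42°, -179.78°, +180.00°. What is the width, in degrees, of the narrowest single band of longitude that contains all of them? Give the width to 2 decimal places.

30.80°

Sort the longitudes: -179.78°, +149.42°, +180.00°.
Eastward gaps between consecutive values (wrapping around): 329.20°, 30.58°, 0.22°.
Largest gap = 329.20° ⇒ minimal covering band is its complement: 360° − 329.20° = 30.80°.
Band runs from +149.42° eastward to -179.78°, crossing the antimeridian.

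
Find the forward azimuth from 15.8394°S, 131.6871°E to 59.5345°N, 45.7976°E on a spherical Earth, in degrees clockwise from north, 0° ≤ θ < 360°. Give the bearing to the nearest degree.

329°

Δλ = 45.7976 − 131.6871 = -85.8895°.
θ = atan2( sin Δλ · cos φ₂ , cos φ₁ · sin φ₂ − sin φ₁ · cos φ₂ · cos Δλ )
  = atan2(-0.50572, 0.83913) = -31.076° → normalised to [0°, 360°): 328.924°.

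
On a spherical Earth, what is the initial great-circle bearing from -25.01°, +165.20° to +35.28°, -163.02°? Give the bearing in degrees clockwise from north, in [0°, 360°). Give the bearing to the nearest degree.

Δλ = -163.02 − 165.20 = -328.22°; wrapped into (−180°, 180°]: 31.78°.
θ = atan2( sin Δλ · cos φ₂ , cos φ₁ · sin φ₂ − sin φ₁ · cos φ₂ · cos Δλ )
  = atan2(0.42993, 0.81680) = 27.761° → normalised to [0°, 360°): 27.761°.

28°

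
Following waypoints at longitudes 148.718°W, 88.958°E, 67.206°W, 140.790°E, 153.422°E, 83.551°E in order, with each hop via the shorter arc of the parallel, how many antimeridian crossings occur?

2

Leg 1: -148.718° → +88.958°, shortest Δλ = -122.324° (west) — crosses 180°.
Leg 2: +88.958° → -67.206°, shortest Δλ = -156.164° (west) — does not cross 180°.
Leg 3: -67.206° → +140.790°, shortest Δλ = -152.004° (west) — crosses 180°.
Leg 4: +140.790° → +153.422°, shortest Δλ = 12.632° (east) — does not cross 180°.
Leg 5: +153.422° → +83.551°, shortest Δλ = -69.871° (west) — does not cross 180°.
Total crossings: 2.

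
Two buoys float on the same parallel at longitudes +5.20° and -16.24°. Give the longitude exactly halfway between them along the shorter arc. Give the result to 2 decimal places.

-5.52°

Signed shortest Δλ from +5.20° to -16.24° is -21.44°.
Midpoint longitude = +5.20° + (-21.44°)/2 = +5.20° − 10.72° = -5.52°.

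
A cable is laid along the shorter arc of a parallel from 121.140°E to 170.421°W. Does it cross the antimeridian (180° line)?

Yes

Naïve |-170.421 − 121.140| = 291.561° > 180°, so the shorter arc goes the other way round — across 180°.
Signed shortest Δλ = ((-170.421 − 121.140 + 180) mod 360) − 180 = 68.439°.
Going east by 68.439° from +121.140° passes through 180° before reaching -170.421°.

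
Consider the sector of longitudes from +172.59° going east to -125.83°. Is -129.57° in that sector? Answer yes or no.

Band width going east from +172.59° to -125.83°: ((-125.83 − 172.59) mod 360) = 61.58°.
Offset of -129.57° east of the west edge: ((-129.57 − 172.59) mod 360) = 57.84°.
57.84° ≤ 61.58° ⇒ inside.

Yes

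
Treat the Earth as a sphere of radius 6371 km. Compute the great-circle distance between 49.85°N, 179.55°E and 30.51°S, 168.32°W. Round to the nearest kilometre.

9016 km

Δλ = -168.32 − 179.55 = -347.87°; wrapped into (−180°, 180°]: 12.13°.
Δφ = -30.51 − 49.85 = -80.36°.
a = sin²(Δφ/2) + cos φ₁ · cos φ₂ · sin²(Δλ/2) = 0.422473.
c = 2·atan2(√a, √(1−a)) = 1.41511 rad → d = 6371·c ≈ 9015.69 km.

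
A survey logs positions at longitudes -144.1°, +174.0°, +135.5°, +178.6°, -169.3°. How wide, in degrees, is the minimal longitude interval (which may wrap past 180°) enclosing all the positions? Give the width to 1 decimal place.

Sort the longitudes: -169.3°, -144.1°, +135.5°, +174.0°, +178.6°.
Eastward gaps between consecutive values (wrapping around): 25.2°, 279.6°, 38.5°, 4.6°, 12.1°.
Largest gap = 279.6° ⇒ minimal covering band is its complement: 360° − 279.6° = 80.4°.
Band runs from +135.5° eastward to -144.1°, crossing the antimeridian.

80.4°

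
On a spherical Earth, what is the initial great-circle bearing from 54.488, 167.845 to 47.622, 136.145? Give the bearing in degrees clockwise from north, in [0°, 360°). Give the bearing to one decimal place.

263.9°

Δλ = 136.145 − 167.845 = -31.700°.
θ = atan2( sin Δλ · cos φ₂ , cos φ₁ · sin φ₂ − sin φ₁ · cos φ₂ · cos Δλ )
  = atan2(-0.35418, -0.03770) = -96.075° → normalised to [0°, 360°): 263.925°.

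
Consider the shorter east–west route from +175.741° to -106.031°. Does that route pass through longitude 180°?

Naïve |-106.031 − 175.741| = 281.772° > 180°, so the shorter arc goes the other way round — across 180°.
Signed shortest Δλ = ((-106.031 − 175.741 + 180) mod 360) − 180 = 78.228°.
Going east by 78.228° from +175.741° passes through 180° before reaching -106.031°.

Yes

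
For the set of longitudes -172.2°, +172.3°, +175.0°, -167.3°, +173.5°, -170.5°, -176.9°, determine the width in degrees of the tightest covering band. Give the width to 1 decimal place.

Sort the longitudes: -176.9°, -172.2°, -170.5°, -167.3°, +172.3°, +173.5°, +175.0°.
Eastward gaps between consecutive values (wrapping around): 4.7°, 1.7°, 3.2°, 339.6°, 1.2°, 1.5°, 8.1°.
Largest gap = 339.6° ⇒ minimal covering band is its complement: 360° − 339.6° = 20.4°.
Band runs from +172.3° eastward to -167.3°, crossing the antimeridian.

20.4°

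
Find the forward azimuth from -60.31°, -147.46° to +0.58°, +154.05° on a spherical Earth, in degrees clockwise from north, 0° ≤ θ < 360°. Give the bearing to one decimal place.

Δλ = 154.05 − -147.46 = 301.51°; wrapped into (−180°, 180°]: -58.49°.
θ = atan2( sin Δλ · cos φ₂ , cos φ₁ · sin φ₂ − sin φ₁ · cos φ₂ · cos Δλ )
  = atan2(-0.85251, 0.45902) = -61.700° → normalised to [0°, 360°): 298.300°.

298.3°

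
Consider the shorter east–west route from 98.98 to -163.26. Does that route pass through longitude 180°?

Naïve |-163.26 − 98.98| = 262.24° > 180°, so the shorter arc goes the other way round — across 180°.
Signed shortest Δλ = ((-163.26 − 98.98 + 180) mod 360) − 180 = 97.76°.
Going east by 97.76° from +98.98° passes through 180° before reaching -163.26°.

Yes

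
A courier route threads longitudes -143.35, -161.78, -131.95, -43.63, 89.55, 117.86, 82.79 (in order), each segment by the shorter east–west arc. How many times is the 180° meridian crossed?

0

Leg 1: -143.35° → -161.78°, shortest Δλ = -18.43° (west) — does not cross 180°.
Leg 2: -161.78° → -131.95°, shortest Δλ = 29.83° (east) — does not cross 180°.
Leg 3: -131.95° → -43.63°, shortest Δλ = 88.32° (east) — does not cross 180°.
Leg 4: -43.63° → +89.55°, shortest Δλ = 133.18° (east) — does not cross 180°.
Leg 5: +89.55° → +117.86°, shortest Δλ = 28.31° (east) — does not cross 180°.
Leg 6: +117.86° → +82.79°, shortest Δλ = -35.07° (west) — does not cross 180°.
Total crossings: 0.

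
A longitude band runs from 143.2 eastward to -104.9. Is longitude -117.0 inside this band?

Band width going east from +143.2° to -104.9°: ((-104.9 − 143.2) mod 360) = 111.9°.
Offset of -117.0° east of the west edge: ((-117.0 − 143.2) mod 360) = 99.8°.
99.8° ≤ 111.9° ⇒ inside.

Yes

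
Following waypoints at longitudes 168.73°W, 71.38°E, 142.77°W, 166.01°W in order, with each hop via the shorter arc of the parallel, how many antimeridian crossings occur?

2

Leg 1: -168.73° → +71.38°, shortest Δλ = -119.89° (west) — crosses 180°.
Leg 2: +71.38° → -142.77°, shortest Δλ = 145.85° (east) — crosses 180°.
Leg 3: -142.77° → -166.01°, shortest Δλ = -23.24° (west) — does not cross 180°.
Total crossings: 2.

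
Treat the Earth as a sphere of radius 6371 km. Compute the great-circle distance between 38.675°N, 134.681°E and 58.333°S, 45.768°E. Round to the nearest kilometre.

Δλ = 45.768 − 134.681 = -88.913°.
Δφ = -58.333 − 38.675 = -97.008°.
a = sin²(Δφ/2) + cos φ₁ · cos φ₂ · sin²(Δλ/2) = 0.762044.
c = 2·atan2(√a, √(1−a)) = 2.12244 rad → d = 6371·c ≈ 13522.06 km.

13522 km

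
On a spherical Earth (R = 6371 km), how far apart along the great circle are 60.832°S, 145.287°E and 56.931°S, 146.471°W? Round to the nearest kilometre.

3766 km

Δλ = -146.471 − 145.287 = -291.758°; wrapped into (−180°, 180°]: 68.242°.
Δφ = -56.931 − -60.832 = 3.901°.
a = sin²(Δφ/2) + cos φ₁ · cos φ₂ · sin²(Δλ/2) = 0.084836.
c = 2·atan2(√a, √(1−a)) = 0.59110 rad → d = 6371·c ≈ 3765.91 km.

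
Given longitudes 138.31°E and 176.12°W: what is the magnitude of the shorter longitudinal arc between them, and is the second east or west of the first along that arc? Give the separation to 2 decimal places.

45.57° east

Raw difference: -176.12 − 138.31 = -314.43°.
Normalise into (−180°, 180°]: -314.43° + 360° = 45.57°.
Positive ⇒ the second point lies to the east; separation 45.57°.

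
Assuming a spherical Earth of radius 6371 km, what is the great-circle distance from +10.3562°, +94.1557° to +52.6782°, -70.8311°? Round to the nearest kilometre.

12861 km

Δλ = -70.8311 − 94.1557 = -164.9868°.
Δφ = 52.6782 − 10.3562 = 42.3220°.
a = sin²(Δφ/2) + cos φ₁ · cos φ₂ · sin²(Δλ/2) = 0.716549.
c = 2·atan2(√a, √(1−a)) = 2.01872 rad → d = 6371·c ≈ 12861.28 km.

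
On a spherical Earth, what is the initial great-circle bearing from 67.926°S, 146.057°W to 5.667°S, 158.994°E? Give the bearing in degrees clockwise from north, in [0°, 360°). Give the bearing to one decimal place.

301.2°

Δλ = 158.994 − -146.057 = 305.051°; wrapped into (−180°, 180°]: -54.949°.
θ = atan2( sin Δλ · cos φ₂ , cos φ₁ · sin φ₂ − sin φ₁ · cos φ₂ · cos Δλ )
  = atan2(-0.81464, 0.49250) = -58.845° → normalised to [0°, 360°): 301.155°.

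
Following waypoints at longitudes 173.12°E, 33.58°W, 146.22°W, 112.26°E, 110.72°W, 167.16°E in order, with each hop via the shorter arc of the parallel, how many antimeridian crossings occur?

Leg 1: +173.12° → -33.58°, shortest Δλ = 153.3° (east) — crosses 180°.
Leg 2: -33.58° → -146.22°, shortest Δλ = -112.64° (west) — does not cross 180°.
Leg 3: -146.22° → +112.26°, shortest Δλ = -101.52° (west) — crosses 180°.
Leg 4: +112.26° → -110.72°, shortest Δλ = 137.02° (east) — crosses 180°.
Leg 5: -110.72° → +167.16°, shortest Δλ = -82.12° (west) — crosses 180°.
Total crossings: 4.

4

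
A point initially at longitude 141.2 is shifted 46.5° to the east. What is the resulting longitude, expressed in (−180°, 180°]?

-172.3°

Start at +141.2°; shift +46.5° → +187.7°.
+187.7° lies outside (−180°, 180°]; subtract 360° → -172.3°.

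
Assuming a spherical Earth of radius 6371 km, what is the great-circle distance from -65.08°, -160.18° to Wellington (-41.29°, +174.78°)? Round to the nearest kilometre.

3082 km

Δλ = 174.78 − -160.18 = 334.96°; wrapped into (−180°, 180°]: -25.04°.
Δφ = -41.29 − -65.08 = 23.79°.
a = sin²(Δφ/2) + cos φ₁ · cos φ₂ · sin²(Δλ/2) = 0.057363.
c = 2·atan2(√a, √(1−a)) = 0.48371 rad → d = 6371·c ≈ 3081.74 km.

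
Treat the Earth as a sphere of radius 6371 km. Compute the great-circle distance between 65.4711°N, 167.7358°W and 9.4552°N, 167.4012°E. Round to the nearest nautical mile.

3518 nmi

Δλ = 167.4012 − -167.7358 = 335.1370°; wrapped into (−180°, 180°]: -24.8630°.
Δφ = 9.4552 − 65.4711 = -56.0159°.
a = sin²(Δφ/2) + cos φ₁ · cos φ₂ · sin²(Δλ/2) = 0.239496.
c = 2·atan2(√a, √(1−a)) = 1.02277 rad → d = 6371·c ≈ 6516.04 km ≈ 3518.38 nmi.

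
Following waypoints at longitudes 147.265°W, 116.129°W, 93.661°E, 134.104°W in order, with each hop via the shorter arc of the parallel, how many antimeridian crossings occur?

2

Leg 1: -147.265° → -116.129°, shortest Δλ = 31.136° (east) — does not cross 180°.
Leg 2: -116.129° → +93.661°, shortest Δλ = -150.21° (west) — crosses 180°.
Leg 3: +93.661° → -134.104°, shortest Δλ = 132.235° (east) — crosses 180°.
Total crossings: 2.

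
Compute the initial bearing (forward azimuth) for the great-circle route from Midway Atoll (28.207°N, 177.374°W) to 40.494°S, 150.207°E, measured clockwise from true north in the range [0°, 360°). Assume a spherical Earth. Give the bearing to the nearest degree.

205°

Δλ = 150.207 − -177.374 = 327.581°; wrapped into (−180°, 180°]: -32.419°.
θ = atan2( sin Δλ · cos φ₂ , cos φ₁ · sin φ₂ − sin φ₁ · cos φ₂ · cos Δλ )
  = atan2(-0.40770, -0.87568) = -155.034° → normalised to [0°, 360°): 204.966°.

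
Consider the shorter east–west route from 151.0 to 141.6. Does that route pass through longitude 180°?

Signed shortest Δλ = ((141.6 − 151.0 + 180) mod 360) − 180 = -9.4°.
Going west by 9.4° from +151.0° reaches +141.6° without touching 180°.

No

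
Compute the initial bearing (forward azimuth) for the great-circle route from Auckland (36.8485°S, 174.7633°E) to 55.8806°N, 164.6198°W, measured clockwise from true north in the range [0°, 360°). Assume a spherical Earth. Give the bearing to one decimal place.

11.4°

Δλ = -164.6198 − 174.7633 = -339.3831°; wrapped into (−180°, 180°]: 20.6169°.
θ = atan2( sin Δλ · cos φ₂ , cos φ₁ · sin φ₂ − sin φ₁ · cos φ₂ · cos Δλ )
  = atan2(0.19751, 0.97732) = 11.425° → normalised to [0°, 360°): 11.425°.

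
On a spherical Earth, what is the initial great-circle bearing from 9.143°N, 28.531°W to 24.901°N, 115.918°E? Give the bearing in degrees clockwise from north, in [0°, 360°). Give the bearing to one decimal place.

44.7°

Δλ = 115.918 − -28.531 = 144.449°.
θ = atan2( sin Δλ · cos φ₂ , cos φ₁ · sin φ₂ − sin φ₁ · cos φ₂ · cos Δλ )
  = atan2(0.52738, 0.53296) = 44.698° → normalised to [0°, 360°): 44.698°.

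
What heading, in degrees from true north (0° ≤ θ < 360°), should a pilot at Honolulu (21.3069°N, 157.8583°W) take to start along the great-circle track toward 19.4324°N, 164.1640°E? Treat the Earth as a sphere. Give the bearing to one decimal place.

Δλ = 164.1640 − -157.8583 = 322.0223°; wrapped into (−180°, 180°]: -37.9777°.
θ = atan2( sin Δλ · cos φ₂ , cos φ₁ · sin φ₂ − sin φ₁ · cos φ₂ · cos Δλ )
  = atan2(-0.58030, 0.03985) = -86.072° → normalised to [0°, 360°): 273.928°.

273.9°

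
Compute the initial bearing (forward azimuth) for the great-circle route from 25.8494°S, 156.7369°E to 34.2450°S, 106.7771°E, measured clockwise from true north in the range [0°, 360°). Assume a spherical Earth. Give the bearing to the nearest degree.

247°

Δλ = 106.7771 − 156.7369 = -49.9598°.
θ = atan2( sin Δλ · cos φ₂ , cos φ₁ · sin φ₂ − sin φ₁ · cos φ₂ · cos Δλ )
  = atan2(-0.63287, -0.27456) = -113.453° → normalised to [0°, 360°): 246.547°.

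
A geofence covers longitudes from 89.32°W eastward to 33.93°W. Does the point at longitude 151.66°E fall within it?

Band width going east from -89.32° to -33.93°: ((-33.93 − -89.32) mod 360) = 55.39°.
Offset of +151.66° east of the west edge: ((151.66 − -89.32) mod 360) = 240.98°.
240.98° > 55.39° ⇒ outside.

No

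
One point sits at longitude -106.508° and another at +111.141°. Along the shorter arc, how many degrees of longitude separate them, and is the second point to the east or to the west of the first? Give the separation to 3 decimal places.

Raw difference: 111.141 − -106.508 = 217.649°.
Normalise into (−180°, 180°]: 217.649° − 360° = -142.351°.
Negative ⇒ the second point lies to the west; separation 142.351°.

142.351° west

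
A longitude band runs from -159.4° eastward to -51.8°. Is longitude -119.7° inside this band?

Yes

Band width going east from -159.4° to -51.8°: ((-51.8 − -159.4) mod 360) = 107.6°.
Offset of -119.7° east of the west edge: ((-119.7 − -159.4) mod 360) = 39.7°.
39.7° ≤ 107.6° ⇒ inside.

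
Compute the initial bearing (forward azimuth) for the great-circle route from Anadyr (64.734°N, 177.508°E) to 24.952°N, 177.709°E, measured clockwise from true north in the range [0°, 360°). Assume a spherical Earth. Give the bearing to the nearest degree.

Δλ = 177.709 − 177.508 = 0.201°.
θ = atan2( sin Δλ · cos φ₂ , cos φ₁ · sin φ₂ − sin φ₁ · cos φ₂ · cos Δλ )
  = atan2(0.00318, -0.63986) = 179.715° → normalised to [0°, 360°): 179.715°.

180°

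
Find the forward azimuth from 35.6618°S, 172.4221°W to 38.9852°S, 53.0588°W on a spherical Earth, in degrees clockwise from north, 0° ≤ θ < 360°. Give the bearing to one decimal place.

137.3°

Δλ = -53.0588 − -172.4221 = 119.3633°.
θ = atan2( sin Δλ · cos φ₂ , cos φ₁ · sin φ₂ − sin φ₁ · cos φ₂ · cos Δλ )
  = atan2(0.67745, -0.73335) = 137.269° → normalised to [0°, 360°): 137.269°.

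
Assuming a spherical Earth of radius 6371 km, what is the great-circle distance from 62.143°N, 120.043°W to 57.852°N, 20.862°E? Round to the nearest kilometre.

6255 km

Δλ = 20.862 − -120.043 = 140.905°.
Δφ = 57.852 − 62.143 = -4.291°.
a = sin²(Δφ/2) + cos φ₁ · cos φ₂ · sin²(Δλ/2) = 0.222203.
c = 2·atan2(√a, √(1−a)) = 0.98172 rad → d = 6371·c ≈ 6254.53 km.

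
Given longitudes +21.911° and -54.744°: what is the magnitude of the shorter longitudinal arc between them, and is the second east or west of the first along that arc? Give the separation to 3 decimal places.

76.655° west

Raw difference: -54.744 − 21.911 = -76.655°.
Normalise into (−180°, 180°]: -76.655° stays -76.655°.
Negative ⇒ the second point lies to the west; separation 76.655°.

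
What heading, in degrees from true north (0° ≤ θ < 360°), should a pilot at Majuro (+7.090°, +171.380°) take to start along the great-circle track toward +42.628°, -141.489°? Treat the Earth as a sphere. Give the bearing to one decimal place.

Δλ = -141.489 − 171.380 = -312.869°; wrapped into (−180°, 180°]: 47.131°.
θ = atan2( sin Δλ · cos φ₂ , cos φ₁ · sin φ₂ − sin φ₁ · cos φ₂ · cos Δλ )
  = atan2(0.53925, 0.61027) = 41.465° → normalised to [0°, 360°): 41.465°.

41.5°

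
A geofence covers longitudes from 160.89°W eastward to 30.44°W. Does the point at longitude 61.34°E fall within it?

No

Band width going east from -160.89° to -30.44°: ((-30.44 − -160.89) mod 360) = 130.45°.
Offset of +61.34° east of the west edge: ((61.34 − -160.89) mod 360) = 222.23°.
222.23° > 130.45° ⇒ outside.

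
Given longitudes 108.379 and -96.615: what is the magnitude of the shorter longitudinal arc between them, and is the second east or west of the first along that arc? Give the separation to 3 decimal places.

Raw difference: -96.615 − 108.379 = -204.994°.
Normalise into (−180°, 180°]: -204.994° + 360° = 155.006°.
Positive ⇒ the second point lies to the east; separation 155.006°.

155.006° east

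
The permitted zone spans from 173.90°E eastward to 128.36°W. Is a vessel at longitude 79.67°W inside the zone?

Band width going east from +173.90° to -128.36°: ((-128.36 − 173.90) mod 360) = 57.74°.
Offset of -79.67° east of the west edge: ((-79.67 − 173.90) mod 360) = 106.43°.
106.43° > 57.74° ⇒ outside.

No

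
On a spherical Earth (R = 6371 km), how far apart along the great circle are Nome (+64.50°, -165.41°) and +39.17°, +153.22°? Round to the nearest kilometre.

Δλ = 153.22 − -165.41 = 318.63°; wrapped into (−180°, 180°]: -41.37°.
Δφ = 39.17 − 64.50 = -25.33°.
a = sin²(Δφ/2) + cos φ₁ · cos φ₂ · sin²(Δλ/2) = 0.089715.
c = 2·atan2(√a, √(1−a)) = 0.60839 rad → d = 6371·c ≈ 3876.04 km.

3876 km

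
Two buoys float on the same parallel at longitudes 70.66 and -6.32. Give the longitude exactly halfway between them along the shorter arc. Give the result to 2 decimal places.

+32.17°

Signed shortest Δλ from +70.66° to -6.32° is -76.98°.
Midpoint longitude = +70.66° + (-76.98°)/2 = +70.66° − 38.49° = +32.17°.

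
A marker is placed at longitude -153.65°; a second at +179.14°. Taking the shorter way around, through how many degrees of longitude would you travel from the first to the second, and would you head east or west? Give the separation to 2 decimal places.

27.21° west

Raw difference: 179.14 − -153.65 = 332.79°.
Normalise into (−180°, 180°]: 332.79° − 360° = -27.21°.
Negative ⇒ the second point lies to the west; separation 27.21°.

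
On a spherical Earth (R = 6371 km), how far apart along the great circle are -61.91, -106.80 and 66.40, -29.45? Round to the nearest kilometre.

Δλ = -29.45 − -106.80 = 77.35°.
Δφ = 66.40 − -61.91 = 128.31°.
a = sin²(Δφ/2) + cos φ₁ · cos φ₂ · sin²(Δλ/2) = 0.883571.
c = 2·atan2(√a, √(1−a)) = 2.44517 rad → d = 6371·c ≈ 15578.17 km.

15578 km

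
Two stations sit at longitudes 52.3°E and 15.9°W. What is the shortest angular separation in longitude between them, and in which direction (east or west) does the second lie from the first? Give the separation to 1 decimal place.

68.2° west

Raw difference: -15.9 − 52.3 = -68.2°.
Normalise into (−180°, 180°]: -68.2° stays -68.2°.
Negative ⇒ the second point lies to the west; separation 68.2°.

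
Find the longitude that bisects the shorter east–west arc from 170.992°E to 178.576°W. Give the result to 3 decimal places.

176.208°E

Signed shortest Δλ from +170.992° to -178.576° is +10.432°.
Midpoint longitude = +170.992° + (+10.432°)/2 = +170.992° + 5.216° = +176.208°.
(The naïve average (+170.992 + -178.576)/2 = -3.792° is on the wrong side of the globe.)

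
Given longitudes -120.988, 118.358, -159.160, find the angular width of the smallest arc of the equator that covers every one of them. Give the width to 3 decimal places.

Sort the longitudes: -159.160°, -120.988°, +118.358°.
Eastward gaps between consecutive values (wrapping around): 38.172°, 239.346°, 82.482°.
Largest gap = 239.346° ⇒ minimal covering band is its complement: 360° − 239.346° = 120.654°.
Band runs from +118.358° eastward to -120.988°, crossing the antimeridian.

120.654°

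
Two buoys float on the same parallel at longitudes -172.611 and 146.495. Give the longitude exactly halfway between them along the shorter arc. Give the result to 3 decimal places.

+166.942°

Signed shortest Δλ from -172.611° to +146.495° is -40.894°.
Midpoint longitude = -172.611° + (-40.894°)/2 = -172.611° − 20.447° = -193.058°.
Normalise into (−180°, 180°]: +166.942°.
(The naïve average (-172.611 + +146.495)/2 = -13.058° is on the wrong side of the globe.)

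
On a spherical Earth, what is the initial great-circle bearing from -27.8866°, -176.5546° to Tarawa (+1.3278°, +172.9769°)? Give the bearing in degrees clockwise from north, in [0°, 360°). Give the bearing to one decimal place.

339.3°

Δλ = 172.9769 − -176.5546 = 349.5315°; wrapped into (−180°, 180°]: -10.4685°.
θ = atan2( sin Δλ · cos φ₂ , cos φ₁ · sin φ₂ − sin φ₁ · cos φ₂ · cos Δλ )
  = atan2(-0.18165, 0.48030) = -20.716° → normalised to [0°, 360°): 339.284°.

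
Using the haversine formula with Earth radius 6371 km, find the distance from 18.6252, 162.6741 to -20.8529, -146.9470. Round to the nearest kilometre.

7026 km

Δλ = -146.9470 − 162.6741 = -309.6211°; wrapped into (−180°, 180°]: 50.3789°.
Δφ = -20.8529 − 18.6252 = -39.4781°.
a = sin²(Δφ/2) + cos φ₁ · cos φ₂ · sin²(Δλ/2) = 0.274481.
c = 2·atan2(√a, √(1−a)) = 1.10287 rad → d = 6371·c ≈ 7026.38 km.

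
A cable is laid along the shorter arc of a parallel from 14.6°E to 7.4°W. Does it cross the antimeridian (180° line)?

No

Signed shortest Δλ = ((-7.4 − 14.6 + 180) mod 360) − 180 = -22.0°.
Going west by 22.0° from +14.6° reaches -7.4° without touching 180°.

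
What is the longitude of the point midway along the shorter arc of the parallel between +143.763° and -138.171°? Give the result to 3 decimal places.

Signed shortest Δλ from +143.763° to -138.171° is +78.066°.
Midpoint longitude = +143.763° + (+78.066°)/2 = +143.763° + 39.033° = +182.796°.
Normalise into (−180°, 180°]: -177.204°.
(The naïve average (+143.763 + -138.171)/2 = 2.796° is on the wrong side of the globe.)

-177.204°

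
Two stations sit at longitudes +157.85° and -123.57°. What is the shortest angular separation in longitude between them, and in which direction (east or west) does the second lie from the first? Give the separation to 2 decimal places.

78.58° east

Raw difference: -123.57 − 157.85 = -281.42°.
Normalise into (−180°, 180°]: -281.42° + 360° = 78.58°.
Positive ⇒ the second point lies to the east; separation 78.58°.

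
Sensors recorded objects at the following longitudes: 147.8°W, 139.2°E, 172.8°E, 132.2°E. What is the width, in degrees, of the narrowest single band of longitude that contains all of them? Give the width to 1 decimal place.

Sort the longitudes: -147.8°, +132.2°, +139.2°, +172.8°.
Eastward gaps between consecutive values (wrapping around): 280.0°, 7.0°, 33.6°, 39.4°.
Largest gap = 280.0° ⇒ minimal covering band is its complement: 360° − 280.0° = 80.0°.
Band runs from +132.2° eastward to -147.8°, crossing the antimeridian.

80.0°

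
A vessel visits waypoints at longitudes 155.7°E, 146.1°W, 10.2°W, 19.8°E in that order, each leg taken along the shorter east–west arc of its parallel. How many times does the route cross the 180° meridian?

Leg 1: +155.7° → -146.1°, shortest Δλ = 58.2° (east) — crosses 180°.
Leg 2: -146.1° → -10.2°, shortest Δλ = 135.9° (east) — does not cross 180°.
Leg 3: -10.2° → +19.8°, shortest Δλ = 30.0° (east) — does not cross 180°.
Total crossings: 1.

1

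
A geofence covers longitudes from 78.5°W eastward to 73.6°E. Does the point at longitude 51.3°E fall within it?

Band width going east from -78.5° to +73.6°: ((73.6 − -78.5) mod 360) = 152.1°.
Offset of +51.3° east of the west edge: ((51.3 − -78.5) mod 360) = 129.8°.
129.8° ≤ 152.1° ⇒ inside.

Yes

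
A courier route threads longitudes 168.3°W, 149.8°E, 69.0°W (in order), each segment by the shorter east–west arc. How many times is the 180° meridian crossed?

Leg 1: -168.3° → +149.8°, shortest Δλ = -41.9° (west) — crosses 180°.
Leg 2: +149.8° → -69.0°, shortest Δλ = 141.2° (east) — crosses 180°.
Total crossings: 2.

2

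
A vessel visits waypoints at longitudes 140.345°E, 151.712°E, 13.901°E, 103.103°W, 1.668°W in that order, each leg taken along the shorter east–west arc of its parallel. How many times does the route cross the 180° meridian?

0

Leg 1: +140.345° → +151.712°, shortest Δλ = 11.367° (east) — does not cross 180°.
Leg 2: +151.712° → +13.901°, shortest Δλ = -137.811° (west) — does not cross 180°.
Leg 3: +13.901° → -103.103°, shortest Δλ = -117.004° (west) — does not cross 180°.
Leg 4: -103.103° → -1.668°, shortest Δλ = 101.435° (east) — does not cross 180°.
Total crossings: 0.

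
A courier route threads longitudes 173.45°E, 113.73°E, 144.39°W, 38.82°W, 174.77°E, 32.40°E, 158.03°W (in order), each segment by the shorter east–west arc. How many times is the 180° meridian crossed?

Leg 1: +173.45° → +113.73°, shortest Δλ = -59.72° (west) — does not cross 180°.
Leg 2: +113.73° → -144.39°, shortest Δλ = 101.88° (east) — crosses 180°.
Leg 3: -144.39° → -38.82°, shortest Δλ = 105.57° (east) — does not cross 180°.
Leg 4: -38.82° → +174.77°, shortest Δλ = -146.41° (west) — crosses 180°.
Leg 5: +174.77° → +32.40°, shortest Δλ = -142.37° (west) — does not cross 180°.
Leg 6: +32.40° → -158.03°, shortest Δλ = 169.57° (east) — crosses 180°.
Total crossings: 3.

3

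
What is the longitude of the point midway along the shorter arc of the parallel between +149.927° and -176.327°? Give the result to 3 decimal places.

Signed shortest Δλ from +149.927° to -176.327° is +33.746°.
Midpoint longitude = +149.927° + (+33.746°)/2 = +149.927° + 16.873° = +166.800°.
(The naïve average (+149.927 + -176.327)/2 = -13.2° is on the wrong side of the globe.)

+166.800°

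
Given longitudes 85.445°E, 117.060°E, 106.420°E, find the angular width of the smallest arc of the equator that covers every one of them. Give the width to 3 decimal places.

Sort the longitudes: +85.445°, +106.420°, +117.060°.
Eastward gaps between consecutive values (wrapping around): 20.975°, 10.640°, 328.385°.
Largest gap = 328.385° ⇒ minimal covering band is its complement: 360° − 328.385° = 31.615°.
Band runs from +85.445° eastward to +117.060°.

31.615°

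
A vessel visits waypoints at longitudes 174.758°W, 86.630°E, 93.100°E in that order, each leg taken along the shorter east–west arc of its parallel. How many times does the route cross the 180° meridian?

1

Leg 1: -174.758° → +86.630°, shortest Δλ = -98.612° (west) — crosses 180°.
Leg 2: +86.630° → +93.100°, shortest Δλ = 6.47° (east) — does not cross 180°.
Total crossings: 1.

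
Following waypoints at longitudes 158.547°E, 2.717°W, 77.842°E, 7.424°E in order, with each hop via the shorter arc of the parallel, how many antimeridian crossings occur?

Leg 1: +158.547° → -2.717°, shortest Δλ = -161.264° (west) — does not cross 180°.
Leg 2: -2.717° → +77.842°, shortest Δλ = 80.559° (east) — does not cross 180°.
Leg 3: +77.842° → +7.424°, shortest Δλ = -70.418° (west) — does not cross 180°.
Total crossings: 0.

0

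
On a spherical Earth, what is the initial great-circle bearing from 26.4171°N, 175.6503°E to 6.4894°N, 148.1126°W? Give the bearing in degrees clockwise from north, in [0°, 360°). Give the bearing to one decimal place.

Δλ = -148.1126 − 175.6503 = -323.7629°; wrapped into (−180°, 180°]: 36.2371°.
θ = atan2( sin Δλ · cos φ₂ , cos φ₁ · sin φ₂ − sin φ₁ · cos φ₂ · cos Δλ )
  = atan2(0.58734, -0.25533) = 113.496° → normalised to [0°, 360°): 113.496°.

113.5°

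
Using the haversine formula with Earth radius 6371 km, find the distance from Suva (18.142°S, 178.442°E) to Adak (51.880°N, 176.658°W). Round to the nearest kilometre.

7801 km

Δλ = -176.658 − 178.442 = -355.100°; wrapped into (−180°, 180°]: 4.900°.
Δφ = 51.880 − -18.142 = 70.022°.
a = sin²(Δφ/2) + cos φ₁ · cos φ₂ · sin²(Δλ/2) = 0.330242.
c = 2·atan2(√a, √(1−a)) = 1.22439 rad → d = 6371·c ≈ 7800.62 km.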